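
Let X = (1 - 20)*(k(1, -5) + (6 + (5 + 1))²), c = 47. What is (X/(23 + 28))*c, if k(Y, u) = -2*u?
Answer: -137522/51 ≈ -2696.5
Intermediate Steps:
X = -2926 (X = (1 - 20)*(-2*(-5) + (6 + (5 + 1))²) = -19*(10 + (6 + 6)²) = -19*(10 + 12²) = -19*(10 + 144) = -19*154 = -2926)
(X/(23 + 28))*c = (-2926/(23 + 28))*47 = (-2926/51)*47 = ((1/51)*(-2926))*47 = -2926/51*47 = -137522/51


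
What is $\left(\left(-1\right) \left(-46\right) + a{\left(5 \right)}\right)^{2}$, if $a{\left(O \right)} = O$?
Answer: $2601$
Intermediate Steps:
$\left(\left(-1\right) \left(-46\right) + a{\left(5 \right)}\right)^{2} = \left(\left(-1\right) \left(-46\right) + 5\right)^{2} = \left(46 + 5\right)^{2} = 51^{2} = 2601$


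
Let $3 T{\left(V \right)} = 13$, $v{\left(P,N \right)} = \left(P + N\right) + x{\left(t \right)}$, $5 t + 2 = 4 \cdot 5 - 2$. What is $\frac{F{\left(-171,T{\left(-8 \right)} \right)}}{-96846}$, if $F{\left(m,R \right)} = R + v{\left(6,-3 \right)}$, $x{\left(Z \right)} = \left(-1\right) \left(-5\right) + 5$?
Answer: $- \frac{26}{145269} \approx -0.00017898$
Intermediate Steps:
$t = \frac{16}{5}$ ($t = - \frac{2}{5} + \frac{4 \cdot 5 - 2}{5} = - \frac{2}{5} + \frac{20 - 2}{5} = - \frac{2}{5} + \frac{1}{5} \cdot 18 = - \frac{2}{5} + \frac{18}{5} = \frac{16}{5} \approx 3.2$)
$x{\left(Z \right)} = 10$ ($x{\left(Z \right)} = 5 + 5 = 10$)
$v{\left(P,N \right)} = 10 + N + P$ ($v{\left(P,N \right)} = \left(P + N\right) + 10 = \left(N + P\right) + 10 = 10 + N + P$)
$T{\left(V \right)} = \frac{13}{3}$ ($T{\left(V \right)} = \frac{1}{3} \cdot 13 = \frac{13}{3}$)
$F{\left(m,R \right)} = 13 + R$ ($F{\left(m,R \right)} = R + \left(10 - 3 + 6\right) = R + 13 = 13 + R$)
$\frac{F{\left(-171,T{\left(-8 \right)} \right)}}{-96846} = \frac{13 + \frac{13}{3}}{-96846} = \frac{52}{3} \left(- \frac{1}{96846}\right) = - \frac{26}{145269}$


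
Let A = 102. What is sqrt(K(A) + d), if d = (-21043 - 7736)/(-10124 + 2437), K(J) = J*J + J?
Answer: 3*sqrt(69002270943)/7687 ≈ 102.52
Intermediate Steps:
K(J) = J + J**2 (K(J) = J**2 + J = J + J**2)
d = 28779/7687 (d = -28779/(-7687) = -28779*(-1/7687) = 28779/7687 ≈ 3.7439)
sqrt(K(A) + d) = sqrt(102*(1 + 102) + 28779/7687) = sqrt(102*103 + 28779/7687) = sqrt(10506 + 28779/7687) = sqrt(80788401/7687) = 3*sqrt(69002270943)/7687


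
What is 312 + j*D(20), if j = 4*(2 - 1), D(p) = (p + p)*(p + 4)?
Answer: 4152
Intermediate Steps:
D(p) = 2*p*(4 + p) (D(p) = (2*p)*(4 + p) = 2*p*(4 + p))
j = 4 (j = 4*1 = 4)
312 + j*D(20) = 312 + 4*(2*20*(4 + 20)) = 312 + 4*(2*20*24) = 312 + 4*960 = 312 + 3840 = 4152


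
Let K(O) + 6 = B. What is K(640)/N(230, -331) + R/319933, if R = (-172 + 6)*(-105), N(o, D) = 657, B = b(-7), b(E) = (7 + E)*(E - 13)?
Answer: 3177304/70065327 ≈ 0.045348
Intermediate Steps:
b(E) = (-13 + E)*(7 + E) (b(E) = (7 + E)*(-13 + E) = (-13 + E)*(7 + E))
B = 0 (B = -91 + (-7)**2 - 6*(-7) = -91 + 49 + 42 = 0)
K(O) = -6 (K(O) = -6 + 0 = -6)
R = 17430 (R = -166*(-105) = 17430)
K(640)/N(230, -331) + R/319933 = -6/657 + 17430/319933 = -6*1/657 + 17430*(1/319933) = -2/219 + 17430/319933 = 3177304/70065327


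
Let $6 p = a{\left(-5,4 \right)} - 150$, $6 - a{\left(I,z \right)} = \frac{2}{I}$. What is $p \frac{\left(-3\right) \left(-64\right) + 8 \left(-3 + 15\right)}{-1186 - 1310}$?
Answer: $\frac{359}{130} \approx 2.7615$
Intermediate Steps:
$a{\left(I,z \right)} = 6 - \frac{2}{I}$
$p = - \frac{359}{15}$ ($p = \frac{\left(6 - \frac{2}{-5}\right) - 150}{6} = \frac{\left(6 - - \frac{2}{5}\right) - 150}{6} = \frac{\left(6 + \frac{2}{5}\right) - 150}{6} = \frac{\frac{32}{5} - 150}{6} = \frac{1}{6} \left(- \frac{718}{5}\right) = - \frac{359}{15} \approx -23.933$)
$p \frac{\left(-3\right) \left(-64\right) + 8 \left(-3 + 15\right)}{-1186 - 1310} = - \frac{359 \frac{\left(-3\right) \left(-64\right) + 8 \left(-3 + 15\right)}{-1186 - 1310}}{15} = - \frac{359 \frac{192 + 8 \cdot 12}{-2496}}{15} = - \frac{359 \left(192 + 96\right) \left(- \frac{1}{2496}\right)}{15} = - \frac{359 \cdot 288 \left(- \frac{1}{2496}\right)}{15} = \left(- \frac{359}{15}\right) \left(- \frac{3}{26}\right) = \frac{359}{130}$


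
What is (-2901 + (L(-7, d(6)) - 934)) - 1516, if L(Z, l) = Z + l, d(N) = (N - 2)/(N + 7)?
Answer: -69650/13 ≈ -5357.7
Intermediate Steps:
d(N) = (-2 + N)/(7 + N)
(-2901 + (L(-7, d(6)) - 934)) - 1516 = (-2901 + ((-7 + (-2 + 6)/(7 + 6)) - 934)) - 1516 = (-2901 + ((-7 + 4/13) - 934)) - 1516 = (-2901 + (-87/13 - 934)) - 1516 = (-2901 - 12229/13) - 1516 = -49942/13 - 1516 = -69650/13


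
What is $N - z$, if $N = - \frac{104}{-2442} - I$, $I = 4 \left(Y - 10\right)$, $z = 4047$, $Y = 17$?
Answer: $- \frac{4975523}{1221} \approx -4075.0$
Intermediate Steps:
$I = 28$ ($I = 4 \left(17 - 10\right) = 4 \cdot 7 = 28$)
$N = - \frac{34136}{1221}$ ($N = - \frac{104}{-2442} - 28 = \left(-104\right) \left(- \frac{1}{2442}\right) - 28 = \frac{52}{1221} - 28 = - \frac{34136}{1221} \approx -27.957$)
$N - z = - \frac{34136}{1221} - 4047 = - \frac{4975523}{1221}$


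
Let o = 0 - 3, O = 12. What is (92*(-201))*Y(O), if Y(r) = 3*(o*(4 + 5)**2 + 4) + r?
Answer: 13036860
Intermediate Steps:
o = -3
Y(r) = -717 + r (Y(r) = 3*(-3*(4 + 5)**2 + 4) + r = 3*(-3*9**2 + 4) + r = 3*(-3*81 + 4) + r = 3*(-243 + 4) + r = 3*(-239) + r = -717 + r)
(92*(-201))*Y(O) = (92*(-201))*(-717 + 12) = -18492*(-705) = 13036860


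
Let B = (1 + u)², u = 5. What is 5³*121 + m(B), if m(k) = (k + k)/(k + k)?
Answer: 15126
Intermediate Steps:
B = 36 (B = (1 + 5)² = 6² = 36)
m(k) = 1 (m(k) = (2*k)/((2*k)) = (2*k)*(1/(2*k)) = 1)
5³*121 + m(B) = 5³*121 + 1 = 125*121 + 1 = 15125 + 1 = 15126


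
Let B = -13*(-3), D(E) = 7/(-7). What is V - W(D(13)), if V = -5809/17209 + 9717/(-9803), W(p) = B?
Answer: -6803458733/168699827 ≈ -40.329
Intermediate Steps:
D(E) = -1 (D(E) = 7*(-1/7) = -1)
B = 39
W(p) = 39
V = -224165480/168699827 (V = -5809*1/17209 + 9717*(-1/9803) = -5809/17209 - 9717/9803 = -224165480/168699827 ≈ -1.3288)
V - W(D(13)) = -224165480/168699827 - 1*39 = -224165480/168699827 - 39 = -6803458733/168699827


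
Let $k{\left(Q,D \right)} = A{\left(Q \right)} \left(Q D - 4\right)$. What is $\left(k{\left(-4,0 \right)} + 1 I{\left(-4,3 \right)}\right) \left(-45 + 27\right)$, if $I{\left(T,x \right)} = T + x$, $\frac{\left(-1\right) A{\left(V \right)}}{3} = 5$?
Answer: $-1062$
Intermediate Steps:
$A{\left(V \right)} = -15$ ($A{\left(V \right)} = \left(-3\right) 5 = -15$)
$k{\left(Q,D \right)} = 60 - 15 D Q$ ($k{\left(Q,D \right)} = - 15 \left(Q D - 4\right) = - 15 \left(D Q - 4\right) = - 15 \left(-4 + D Q\right) = 60 - 15 D Q$)
$\left(k{\left(-4,0 \right)} + 1 I{\left(-4,3 \right)}\right) \left(-45 + 27\right) = \left(\left(60 - 0 \left(-4\right)\right) + 1 \left(-4 + 3\right)\right) \left(-45 + 27\right) = \left(\left(60 + 0\right) + 1 \left(-1\right)\right) \left(-18\right) = \left(60 - 1\right) \left(-18\right) = 59 \left(-18\right) = -1062$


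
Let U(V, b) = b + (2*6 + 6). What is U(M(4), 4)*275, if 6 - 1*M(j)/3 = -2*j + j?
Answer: 6050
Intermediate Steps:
M(j) = 18 + 3*j (M(j) = 18 - 3*(-2*j + j) = 18 - (-3)*j = 18 + 3*j)
U(V, b) = 18 + b (U(V, b) = b + (12 + 6) = b + 18 = 18 + b)
U(M(4), 4)*275 = (18 + 4)*275 = 22*275 = 6050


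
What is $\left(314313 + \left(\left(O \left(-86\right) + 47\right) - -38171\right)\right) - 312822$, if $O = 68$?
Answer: $33861$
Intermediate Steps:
$\left(314313 + \left(\left(O \left(-86\right) + 47\right) - -38171\right)\right) - 312822 = \left(314313 + \left(\left(68 \left(-86\right) + 47\right) - -38171\right)\right) - 312822 = \left(314313 + \left(\left(-5848 + 47\right) + 38171\right)\right) - 312822 = \left(314313 + \left(-5801 + 38171\right)\right) - 312822 = \left(314313 + 32370\right) - 312822 = 346683 - 312822 = 33861$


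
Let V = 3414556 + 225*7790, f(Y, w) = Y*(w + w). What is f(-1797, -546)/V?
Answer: 981162/2583653 ≈ 0.37976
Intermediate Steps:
f(Y, w) = 2*Y*w (f(Y, w) = Y*(2*w) = 2*Y*w)
V = 5167306 (V = 3414556 + 1752750 = 5167306)
f(-1797, -546)/V = (2*(-1797)*(-546))/5167306 = 1962324*(1/5167306) = 981162/2583653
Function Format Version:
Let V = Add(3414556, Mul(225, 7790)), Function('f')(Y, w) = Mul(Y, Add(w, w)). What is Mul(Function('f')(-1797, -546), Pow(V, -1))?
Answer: Rational(981162, 2583653) ≈ 0.37976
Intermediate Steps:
Function('f')(Y, w) = Mul(2, Y, w) (Function('f')(Y, w) = Mul(Y, Mul(2, w)) = Mul(2, Y, w))
V = 5167306 (V = Add(3414556, 1752750) = 5167306)
Mul(Function('f')(-1797, -546), Pow(V, -1)) = Mul(Mul(2, -1797, -546), Pow(5167306, -1)) = Mul(1962324, Rational(1, 5167306)) = Rational(981162, 2583653)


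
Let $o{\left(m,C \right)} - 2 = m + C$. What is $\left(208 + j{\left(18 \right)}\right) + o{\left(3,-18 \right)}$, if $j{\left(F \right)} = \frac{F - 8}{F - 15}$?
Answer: $\frac{595}{3} \approx 198.33$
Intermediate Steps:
$j{\left(F \right)} = \frac{-8 + F}{-15 + F}$
$o{\left(m,C \right)} = 2 + C + m$ ($o{\left(m,C \right)} = 2 + \left(m + C\right) = 2 + \left(C + m\right) = 2 + C + m$)
$\left(208 + j{\left(18 \right)}\right) + o{\left(3,-18 \right)} = \left(208 + \frac{-8 + 18}{-15 + 18}\right) + \left(2 - 18 + 3\right) = \left(208 + \frac{1}{3} \cdot 10\right) - 13 = \left(208 + \frac{10}{3}\right) - 13 = \frac{634}{3} - 13 = \frac{595}{3}$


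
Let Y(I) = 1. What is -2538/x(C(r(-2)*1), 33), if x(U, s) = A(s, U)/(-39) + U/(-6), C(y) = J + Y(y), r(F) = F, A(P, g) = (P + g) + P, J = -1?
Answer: 16497/11 ≈ 1499.7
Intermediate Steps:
A(P, g) = g + 2*P
C(y) = 0 (C(y) = -1 + 1 = 0)
x(U, s) = -5*U/26 - 2*s/39 (x(U, s) = (U + 2*s)/(-39) + U/(-6) = (U + 2*s)*(-1/39) + U*(-1/6) = (-2*s/39 - U/39) - U/6 = -5*U/26 - 2*s/39)
-2538/x(C(r(-2)*1), 33) = -2538/(-5/26*0 - 2/39*33) = -2538/(0 - 22/13) = -2538/(-22/13) = -2538*(-13/22) = 16497/11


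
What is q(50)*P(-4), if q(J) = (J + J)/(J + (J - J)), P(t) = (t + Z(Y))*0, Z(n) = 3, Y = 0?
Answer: 0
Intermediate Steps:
P(t) = 0 (P(t) = (t + 3)*0 = (3 + t)*0 = 0)
q(J) = 2 (q(J) = (2*J)/(J + 0) = (2*J)/J = 2)
q(50)*P(-4) = 2*0 = 0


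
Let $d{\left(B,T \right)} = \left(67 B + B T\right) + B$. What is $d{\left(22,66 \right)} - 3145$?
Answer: $-197$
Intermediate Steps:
$d{\left(B,T \right)} = 68 B + B T$
$d{\left(22,66 \right)} - 3145 = 22 \left(68 + 66\right) - 3145 = 22 \cdot 134 - 3145 = 2948 - 3145 = -197$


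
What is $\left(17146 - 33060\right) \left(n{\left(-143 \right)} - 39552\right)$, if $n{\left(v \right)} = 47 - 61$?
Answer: $629653324$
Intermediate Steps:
$n{\left(v \right)} = -14$ ($n{\left(v \right)} = 47 - 61 = -14$)
$\left(17146 - 33060\right) \left(n{\left(-143 \right)} - 39552\right) = \left(17146 - 33060\right) \left(-14 - 39552\right) = \left(-15914\right) \left(-39566\right) = 629653324$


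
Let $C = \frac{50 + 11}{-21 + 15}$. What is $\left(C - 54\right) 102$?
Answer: $-6545$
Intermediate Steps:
$C = - \frac{61}{6}$ ($C = \frac{61}{-6} = 61 \left(- \frac{1}{6}\right) = - \frac{61}{6} \approx -10.167$)
$\left(C - 54\right) 102 = \left(- \frac{61}{6} - 54\right) 102 = \left(- \frac{385}{6}\right) 102 = -6545$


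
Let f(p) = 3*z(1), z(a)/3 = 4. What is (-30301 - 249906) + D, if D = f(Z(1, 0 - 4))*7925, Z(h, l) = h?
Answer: 5093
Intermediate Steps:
z(a) = 12 (z(a) = 3*4 = 12)
f(p) = 36 (f(p) = 3*12 = 36)
D = 285300 (D = 36*7925 = 285300)
(-30301 - 249906) + D = (-30301 - 249906) + 285300 = -280207 + 285300 = 5093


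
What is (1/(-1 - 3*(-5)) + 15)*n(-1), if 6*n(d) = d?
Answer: -211/84 ≈ -2.5119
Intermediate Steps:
n(d) = d/6
(1/(-1 - 3*(-5)) + 15)*n(-1) = (1/(-1 - 3*(-5)) + 15)*((⅙)*(-1)) = (1/(-1 + 15) + 15)*(-⅙) = (1/14 + 15)*(-⅙) = (211/14)*(-⅙) = -211/84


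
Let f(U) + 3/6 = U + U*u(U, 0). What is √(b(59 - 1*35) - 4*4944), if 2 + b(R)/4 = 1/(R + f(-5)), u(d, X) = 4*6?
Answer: 12*I*√5661670/203 ≈ 140.66*I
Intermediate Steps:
u(d, X) = 24
f(U) = -½ + 25*U (f(U) = -½ + (U + U*24) = -½ + (U + 24*U) = -½ + 25*U)
b(R) = -8 + 4/(-251/2 + R) (b(R) = -8 + 4/(R + (-½ + 25*(-5))) = -8 + 4/(R + (-½ - 125)) = -8 + 4/(R - 251/2) = -8 + 4/(-251/2 + R))
√(b(59 - 1*35) - 4*4944) = √(16*(126 - (59 - 1*35))/(-251 + 2*(59 - 1*35)) - 4*4944) = √(16*(126 - (59 - 35))/(-251 + 2*(59 - 35)) - 19776) = √(16*(126 - 1*24)/(-251 + 2*24) - 19776) = √(16*(126 - 24)/(-251 + 48) - 19776) = √(16*102/(-203) - 19776) = √(16*(-1/203)*102 - 19776) = √(-1632/203 - 19776) = √(-4016160/203) = 12*I*√5661670/203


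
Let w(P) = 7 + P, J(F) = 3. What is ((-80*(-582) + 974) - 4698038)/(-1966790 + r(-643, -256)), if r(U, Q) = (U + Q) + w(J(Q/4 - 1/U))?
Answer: 1550168/655893 ≈ 2.3634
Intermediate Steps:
r(U, Q) = 10 + Q + U (r(U, Q) = (U + Q) + (7 + 3) = (Q + U) + 10 = 10 + Q + U)
((-80*(-582) + 974) - 4698038)/(-1966790 + r(-643, -256)) = ((-80*(-582) + 974) - 4698038)/(-1966790 + (10 - 256 - 643)) = ((46560 + 974) - 4698038)/(-1966790 - 889) = (47534 - 4698038)/(-1967679) = -4650504*(-1/1967679) = 1550168/655893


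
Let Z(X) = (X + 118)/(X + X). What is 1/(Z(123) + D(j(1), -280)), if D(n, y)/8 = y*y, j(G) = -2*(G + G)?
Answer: 246/154291441 ≈ 1.5944e-6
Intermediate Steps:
Z(X) = (118 + X)/(2*X) (Z(X) = (118 + X)/((2*X)) = (118 + X)*(1/(2*X)) = (118 + X)/(2*X))
j(G) = -4*G
D(n, y) = 8*y**2 (D(n, y) = 8*(y*y) = 8*y**2)
1/(Z(123) + D(j(1), -280)) = 1/((1/2)*(118 + 123)/123 + 8*(-280)**2) = 1/((1/2)*(1/123)*241 + 8*78400) = 1/(241/246 + 627200) = 1/(154291441/246) = 246/154291441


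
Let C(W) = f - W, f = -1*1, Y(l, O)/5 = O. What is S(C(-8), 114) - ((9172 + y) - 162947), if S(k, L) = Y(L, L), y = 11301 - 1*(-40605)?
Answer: 102439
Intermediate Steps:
Y(l, O) = 5*O
f = -1
y = 51906 (y = 11301 + 40605 = 51906)
C(W) = -1 - W
S(k, L) = 5*L
S(C(-8), 114) - ((9172 + y) - 162947) = 5*114 - ((9172 + 51906) - 162947) = 570 - (61078 - 162947) = 570 - 1*(-101869) = 570 + 101869 = 102439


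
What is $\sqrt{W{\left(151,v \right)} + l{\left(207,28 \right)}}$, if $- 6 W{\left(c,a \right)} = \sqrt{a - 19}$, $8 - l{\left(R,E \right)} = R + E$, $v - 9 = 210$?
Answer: $\frac{\sqrt{-2043 - 15 \sqrt{2}}}{3} \approx 15.145 i$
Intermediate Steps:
$v = 219$ ($v = 9 + 210 = 219$)
$l{\left(R,E \right)} = 8 - E - R$ ($l{\left(R,E \right)} = 8 - \left(R + E\right) = 8 - \left(E + R\right) = 8 - E - R$)
$W{\left(c,a \right)} = - \frac{\sqrt{-19 + a}}{6}$ ($W{\left(c,a \right)} = - \frac{\sqrt{a - 19}}{6} = - \frac{\sqrt{-19 + a}}{6}$)
$\sqrt{W{\left(151,v \right)} + l{\left(207,28 \right)}} = \sqrt{- \frac{\sqrt{-19 + 219}}{6} - 227} = \sqrt{- \frac{\sqrt{200}}{6} - 227} = \sqrt{- \frac{10 \sqrt{2}}{6} - 227} = \sqrt{- \frac{5 \sqrt{2}}{3} - 227} = \sqrt{-227 - \frac{5 \sqrt{2}}{3}}$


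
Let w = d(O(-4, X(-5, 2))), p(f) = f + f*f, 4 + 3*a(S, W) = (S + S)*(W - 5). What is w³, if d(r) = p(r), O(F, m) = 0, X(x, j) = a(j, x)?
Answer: 0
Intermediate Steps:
a(S, W) = -4/3 + 2*S*(-5 + W)/3 (a(S, W) = -4/3 + ((S + S)*(W - 5))/3 = -4/3 + ((2*S)*(-5 + W))/3 = -4/3 + (2*S*(-5 + W))/3 = -4/3 + 2*S*(-5 + W)/3)
X(x, j) = -4/3 - 10*j/3 + 2*j*x/3
p(f) = f + f²
d(r) = r*(1 + r)
w = 0 (w = 0*(1 + 0) = 0*1 = 0)
w³ = 0³ = 0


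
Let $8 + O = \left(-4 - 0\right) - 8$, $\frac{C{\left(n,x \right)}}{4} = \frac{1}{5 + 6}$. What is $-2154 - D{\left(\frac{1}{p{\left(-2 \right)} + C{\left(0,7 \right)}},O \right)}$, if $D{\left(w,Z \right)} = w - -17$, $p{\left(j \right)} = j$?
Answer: $- \frac{39067}{18} \approx -2170.4$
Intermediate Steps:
$C{\left(n,x \right)} = \frac{4}{11}$ ($C{\left(n,x \right)} = \frac{4}{5 + 6} = \frac{4}{11}$)
$O = -20$ ($O = -8 - 12 = -20$)
$D{\left(w,Z \right)} = 17 + w$ ($D{\left(w,Z \right)} = w + 17 = 17 + w$)
$-2154 - D{\left(\frac{1}{p{\left(-2 \right)} + C{\left(0,7 \right)}},O \right)} = -2154 - \left(17 + \frac{1}{-2 + \frac{4}{11}}\right) = -2154 - \left(17 + \frac{1}{- \frac{18}{11}}\right) = -2154 - \left(17 - \frac{11}{18}\right) = -2154 - \frac{295}{18} = - \frac{39067}{18}$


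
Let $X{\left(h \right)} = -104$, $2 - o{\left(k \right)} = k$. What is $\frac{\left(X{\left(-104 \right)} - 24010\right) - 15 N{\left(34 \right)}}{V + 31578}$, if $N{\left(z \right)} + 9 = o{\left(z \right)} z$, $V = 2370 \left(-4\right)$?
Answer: $- \frac{2553}{7366} \approx -0.34659$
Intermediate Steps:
$o{\left(k \right)} = 2 - k$
$V = -9480$
$N{\left(z \right)} = -9 + z \left(2 - z\right)$ ($N{\left(z \right)} = -9 + \left(2 - z\right) z = -9 + z \left(2 - z\right)$)
$\frac{\left(X{\left(-104 \right)} - 24010\right) - 15 N{\left(34 \right)}}{V + 31578} = \frac{\left(-104 - 24010\right) - 15 \left(-9 - 34 \left(-2 + 34\right)\right)}{-9480 + 31578} = \frac{-24114 - 15 \left(-9 - 34 \cdot 32\right)}{22098} = \left(-24114 - 15 \left(-9 - 1088\right)\right) \frac{1}{22098} = \left(-24114 - -16455\right) \frac{1}{22098} = \left(-24114 + 16455\right) \frac{1}{22098} = \left(-7659\right) \frac{1}{22098} = - \frac{2553}{7366}$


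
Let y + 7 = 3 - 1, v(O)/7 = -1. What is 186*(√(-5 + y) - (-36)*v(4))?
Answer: -46872 + 186*I*√10 ≈ -46872.0 + 588.18*I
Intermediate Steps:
v(O) = -7 (v(O) = 7*(-1) = -7)
y = -5 (y = -7 + (3 - 1) = -7 + 2 = -5)
186*(√(-5 + y) - (-36)*v(4)) = 186*(√(-5 - 5) - (-36)*(-7)) = 186*(√(-10) - 9*28) = 186*(I*√10 - 252) = 186*(-252 + I*√10) = -46872 + 186*I*√10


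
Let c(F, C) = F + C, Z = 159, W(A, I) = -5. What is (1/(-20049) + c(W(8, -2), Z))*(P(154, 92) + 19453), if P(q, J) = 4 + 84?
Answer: 60333716845/20049 ≈ 3.0093e+6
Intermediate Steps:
P(q, J) = 88
c(F, C) = C + F
(1/(-20049) + c(W(8, -2), Z))*(P(154, 92) + 19453) = (1/(-20049) + (159 - 5))*(88 + 19453) = (-1/20049 + 154)*19541 = (3087545/20049)*19541 = 60333716845/20049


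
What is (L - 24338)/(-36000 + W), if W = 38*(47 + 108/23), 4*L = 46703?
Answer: 1164927/3131272 ≈ 0.37203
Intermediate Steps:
L = 46703/4 (L = (¼)*46703 = 46703/4 ≈ 11676.)
W = 45182/23 (W = 38*(47 + 108*(1/23)) = 38*(47 + 108/23) = 38*(1189/23) = 45182/23 ≈ 1964.4)
(L - 24338)/(-36000 + W) = (46703/4 - 24338)/(-36000 + 45182/23) = -50649/(4*(-782818/23)) = -50649/4*(-23/782818) = 1164927/3131272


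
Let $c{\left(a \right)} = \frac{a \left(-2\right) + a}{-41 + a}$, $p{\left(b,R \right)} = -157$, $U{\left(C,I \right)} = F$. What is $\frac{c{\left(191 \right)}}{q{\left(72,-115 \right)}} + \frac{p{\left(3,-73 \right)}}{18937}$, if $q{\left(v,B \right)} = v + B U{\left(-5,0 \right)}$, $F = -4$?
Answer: $- \frac{16145567}{1511172600} \approx -0.010684$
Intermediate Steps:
$U{\left(C,I \right)} = -4$
$q{\left(v,B \right)} = v - 4 B$ ($q{\left(v,B \right)} = v + B \left(-4\right) = v - 4 B$)
$c{\left(a \right)} = - \frac{a}{-41 + a}$ ($c{\left(a \right)} = \frac{- 2 a + a}{-41 + a} = \frac{\left(-1\right) a}{-41 + a} = - \frac{a}{-41 + a}$)
$\frac{c{\left(191 \right)}}{q{\left(72,-115 \right)}} + \frac{p{\left(3,-73 \right)}}{18937} = \frac{\left(-1\right) 191 \frac{1}{-41 + 191}}{72 - -460} - \frac{157}{18937} = \frac{\left(-1\right) 191 \cdot \frac{1}{150}}{72 + 460} - \frac{157}{18937} = \frac{\left(-1\right) 191 \cdot \frac{1}{150}}{532} - \frac{157}{18937} = \left(- \frac{191}{150}\right) \frac{1}{532} - \frac{157}{18937} = - \frac{191}{79800} - \frac{157}{18937} = - \frac{16145567}{1511172600}$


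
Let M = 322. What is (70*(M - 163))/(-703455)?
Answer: -742/46897 ≈ -0.015822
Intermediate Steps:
(70*(M - 163))/(-703455) = (70*(322 - 163))/(-703455) = (70*159)*(-1/703455) = 11130*(-1/703455) = -742/46897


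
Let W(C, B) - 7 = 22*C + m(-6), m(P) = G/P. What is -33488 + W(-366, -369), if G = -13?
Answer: -249185/6 ≈ -41531.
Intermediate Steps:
m(P) = -13/P
W(C, B) = 55/6 + 22*C (W(C, B) = 7 + (22*C - 13/(-6)) = 7 + (22*C - 13*(-⅙)) = 7 + (22*C + 13/6) = 7 + (13/6 + 22*C) = 55/6 + 22*C)
-33488 + W(-366, -369) = -33488 + (55/6 + 22*(-366)) = -33488 + (55/6 - 8052) = -33488 - 48257/6 = -249185/6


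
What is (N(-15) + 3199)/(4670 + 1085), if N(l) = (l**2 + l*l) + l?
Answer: 3634/5755 ≈ 0.63145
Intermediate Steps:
N(l) = l + 2*l**2 (N(l) = (l**2 + l**2) + l = 2*l**2 + l = l + 2*l**2)
(N(-15) + 3199)/(4670 + 1085) = (-15*(1 + 2*(-15)) + 3199)/(4670 + 1085) = (-15*(1 - 30) + 3199)/5755 = (-15*(-29) + 3199)*(1/5755) = (435 + 3199)*(1/5755) = 3634*(1/5755) = 3634/5755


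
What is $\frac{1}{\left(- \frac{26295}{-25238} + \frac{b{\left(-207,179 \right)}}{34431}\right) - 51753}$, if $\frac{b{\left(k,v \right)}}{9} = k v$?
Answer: $- \frac{12593762}{651873818835} \approx -1.9319 \cdot 10^{-5}$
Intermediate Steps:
$b{\left(k,v \right)} = 9 k v$
$\frac{1}{\left(- \frac{26295}{-25238} + \frac{b{\left(-207,179 \right)}}{34431}\right) - 51753} = \frac{1}{\left(- \frac{26295}{-25238} + \frac{9 \left(-207\right) 179}{34431}\right) - 51753} = \frac{1}{\left(\left(-26295\right) \left(- \frac{1}{25238}\right) - \frac{4833}{499}\right) - 51753} = \frac{1}{\left(\frac{26295}{25238} - \frac{4833}{499}\right) - 51753} = \frac{1}{- \frac{108854049}{12593762} - 51753} = \frac{1}{- \frac{651873818835}{12593762}} = - \frac{12593762}{651873818835}$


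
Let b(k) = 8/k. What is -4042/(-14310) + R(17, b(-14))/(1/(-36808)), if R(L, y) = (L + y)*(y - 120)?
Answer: 25561842053429/350595 ≈ 7.2910e+7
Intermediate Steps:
R(L, y) = (-120 + y)*(L + y) (R(L, y) = (L + y)*(-120 + y) = (-120 + y)*(L + y))
-4042/(-14310) + R(17, b(-14))/(1/(-36808)) = -4042/(-14310) + ((8/(-14))² - 120*17 - 960/(-14) + 17*(8/(-14)))/(1/(-36808)) = -4042*(-1/14310) + ((8*(-1/14))² - 2040 - 960*(-1)/14 + 17*(8*(-1/14)))/(-1/36808) = 2021/7155 + ((-4/7)² - 2040 - 120*(-4/7) + 17*(-4/7))*(-36808) = 2021/7155 + (16/49 - 2040 + 480/7 - 68/7)*(-36808) = 2021/7155 - 97060/49*(-36808) = 2021/7155 + 3572584480/49 = 25561842053429/350595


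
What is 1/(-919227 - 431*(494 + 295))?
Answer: -1/1259286 ≈ -7.9410e-7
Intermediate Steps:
1/(-919227 - 431*(494 + 295)) = 1/(-919227 - 431*789) = 1/(-919227 - 340059) = 1/(-1259286) = -1/1259286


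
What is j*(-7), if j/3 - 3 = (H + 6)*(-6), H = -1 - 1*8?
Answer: -441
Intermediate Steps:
H = -9 (H = -1 - 8 = -9)
j = 63 (j = 9 + 3*((-9 + 6)*(-6)) = 9 + 3*(-3*(-6)) = 9 + 3*18 = 9 + 54 = 63)
j*(-7) = 63*(-7) = -441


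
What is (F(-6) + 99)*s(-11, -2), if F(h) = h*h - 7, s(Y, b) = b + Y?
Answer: -1664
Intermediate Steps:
s(Y, b) = Y + b
F(h) = -7 + h**2 (F(h) = h**2 - 7 = -7 + h**2)
(F(-6) + 99)*s(-11, -2) = ((-7 + (-6)**2) + 99)*(-11 - 2) = ((-7 + 36) + 99)*(-13) = (29 + 99)*(-13) = 128*(-13) = -1664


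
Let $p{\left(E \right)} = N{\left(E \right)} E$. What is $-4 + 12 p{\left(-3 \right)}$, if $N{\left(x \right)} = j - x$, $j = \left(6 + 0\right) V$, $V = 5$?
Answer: $-1192$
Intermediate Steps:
$j = 30$ ($j = \left(6 + 0\right) 5 = 6 \cdot 5 = 30$)
$N{\left(x \right)} = 30 - x$
$p{\left(E \right)} = E \left(30 - E\right)$ ($p{\left(E \right)} = \left(30 - E\right) E = E \left(30 - E\right)$)
$-4 + 12 p{\left(-3 \right)} = -4 + 12 \left(- 3 \left(30 - -3\right)\right) = -4 + 12 \left(- 3 \left(30 + 3\right)\right) = -4 + 12 \left(\left(-3\right) 33\right) = -4 + 12 \left(-99\right) = -4 - 1188 = -1192$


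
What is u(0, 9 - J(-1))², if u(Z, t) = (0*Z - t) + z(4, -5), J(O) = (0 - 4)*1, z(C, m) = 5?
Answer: 64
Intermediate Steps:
J(O) = -4 (J(O) = -4*1 = -4)
u(Z, t) = 5 - t (u(Z, t) = (0*Z - t) + 5 = (0 - t) + 5 = -t + 5 = 5 - t)
u(0, 9 - J(-1))² = (5 - (9 - 1*(-4)))² = (5 - (9 + 4))² = (5 - 1*13)² = (5 - 13)² = (-8)² = 64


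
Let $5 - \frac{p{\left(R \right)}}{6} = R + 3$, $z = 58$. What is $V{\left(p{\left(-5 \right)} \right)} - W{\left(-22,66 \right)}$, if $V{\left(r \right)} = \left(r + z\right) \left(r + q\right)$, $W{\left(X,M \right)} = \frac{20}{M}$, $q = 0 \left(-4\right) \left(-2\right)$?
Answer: $\frac{138590}{33} \approx 4199.7$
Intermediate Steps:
$q = 0$ ($q = 0 \left(-2\right) = 0$)
$p{\left(R \right)} = 12 - 6 R$ ($p{\left(R \right)} = 30 - 6 \left(R + 3\right) = 30 - 6 \left(3 + R\right) = 30 - \left(18 + 6 R\right) = 12 - 6 R$)
$V{\left(r \right)} = r \left(58 + r\right)$ ($V{\left(r \right)} = \left(r + 58\right) \left(r + 0\right) = \left(58 + r\right) r = r \left(58 + r\right)$)
$V{\left(p{\left(-5 \right)} \right)} - W{\left(-22,66 \right)} = \left(12 - -30\right) \left(58 + \left(12 - -30\right)\right) - \frac{20}{66} = \left(12 + 30\right) \left(58 + \left(12 + 30\right)\right) - 20 \cdot \frac{1}{66} = 42 \left(58 + 42\right) - \frac{10}{33} = 42 \cdot 100 - \frac{10}{33} = 4200 - \frac{10}{33} = \frac{138590}{33}$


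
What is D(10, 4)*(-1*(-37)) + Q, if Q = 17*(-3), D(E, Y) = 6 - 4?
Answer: 23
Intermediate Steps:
D(E, Y) = 2
Q = -51
D(10, 4)*(-1*(-37)) + Q = 2*(-1*(-37)) - 51 = 2*37 - 51 = 74 - 51 = 23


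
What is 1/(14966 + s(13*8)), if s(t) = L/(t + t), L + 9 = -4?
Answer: 16/239455 ≈ 6.6818e-5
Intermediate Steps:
L = -13 (L = -9 - 4 = -13)
s(t) = -13/(2*t) (s(t) = -13/(t + t) = -13/(2*t))
1/(14966 + s(13*8)) = 1/(14966 - 13/(2*(13*8))) = 1/(14966 - 13/2/104) = 1/(14966 - 13/2*1/104) = 1/(14966 - 1/16) = 1/(239455/16) = 16/239455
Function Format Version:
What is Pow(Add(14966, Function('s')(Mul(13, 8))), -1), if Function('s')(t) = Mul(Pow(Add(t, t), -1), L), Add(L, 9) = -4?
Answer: Rational(16, 239455) ≈ 6.6818e-5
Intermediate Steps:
L = -13 (L = Add(-9, -4) = -13)
Function('s')(t) = Mul(Rational(-13, 2), Pow(t, -1)) (Function('s')(t) = Mul(Pow(Add(t, t), -1), -13) = Mul(Pow(Mul(2, t), -1), -13) = Mul(Mul(Rational(1, 2), Pow(t, -1)), -13) = Mul(Rational(-13, 2), Pow(t, -1)))
Pow(Add(14966, Function('s')(Mul(13, 8))), -1) = Pow(Add(14966, Mul(Rational(-13, 2), Pow(Mul(13, 8), -1))), -1) = Pow(Add(14966, Mul(Rational(-13, 2), Pow(104, -1))), -1) = Pow(Add(14966, Mul(Rational(-13, 2), Rational(1, 104))), -1) = Pow(Add(14966, Rational(-1, 16)), -1) = Pow(Rational(239455, 16), -1) = Rational(16, 239455)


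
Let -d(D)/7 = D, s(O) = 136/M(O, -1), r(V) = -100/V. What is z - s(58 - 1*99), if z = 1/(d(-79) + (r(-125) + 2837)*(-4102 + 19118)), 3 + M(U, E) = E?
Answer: 7244202831/213064789 ≈ 34.000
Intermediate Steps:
M(U, E) = -3 + E
s(O) = -34 (s(O) = 136/(-3 - 1) = 136/(-4) = 136*(-¼) = -34)
d(D) = -7*D
z = 5/213064789 (z = 1/(-7*(-79) + (-100/(-125) + 2837)*(-4102 + 19118)) = 1/(553 + (-100*(-1/125) + 2837)*15016) = 1/(553 + (⅘ + 2837)*15016) = 1/(553 + (14189/5)*15016) = 1/(553 + 213062024/5) = 1/(213064789/5) = 5/213064789 ≈ 2.3467e-8)
z - s(58 - 1*99) = 5/213064789 - 1*(-34) = 5/213064789 + 34 = 7244202831/213064789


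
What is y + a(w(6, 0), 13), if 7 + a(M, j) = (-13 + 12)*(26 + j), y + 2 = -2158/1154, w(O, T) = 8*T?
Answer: -28775/577 ≈ -49.870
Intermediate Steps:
y = -2233/577 (y = -2 - 2158/1154 = -2 - 2158*1/1154 = -2 - 1079/577 = -2233/577 ≈ -3.8700)
a(M, j) = -33 - j (a(M, j) = -7 + (-13 + 12)*(26 + j) = -7 - (26 + j) = -7 + (-26 - j) = -33 - j)
y + a(w(6, 0), 13) = -2233/577 + (-33 - 1*13) = -2233/577 + (-33 - 13) = -2233/577 - 46 = -28775/577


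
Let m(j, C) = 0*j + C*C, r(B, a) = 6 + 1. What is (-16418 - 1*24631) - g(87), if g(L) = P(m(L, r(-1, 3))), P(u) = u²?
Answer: -43450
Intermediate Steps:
r(B, a) = 7
m(j, C) = C² (m(j, C) = 0 + C² = C²)
g(L) = 2401 (g(L) = (7²)² = 49² = 2401)
(-16418 - 1*24631) - g(87) = (-16418 - 1*24631) - 1*2401 = (-16418 - 24631) - 2401 = -41049 - 2401 = -43450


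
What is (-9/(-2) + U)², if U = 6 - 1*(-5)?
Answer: 961/4 ≈ 240.25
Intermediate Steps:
U = 11 (U = 6 + 5 = 11)
(-9/(-2) + U)² = (-9/(-2) + 11)² = (-9*(-½) + 11)² = (9/2 + 11)² = (31/2)² = 961/4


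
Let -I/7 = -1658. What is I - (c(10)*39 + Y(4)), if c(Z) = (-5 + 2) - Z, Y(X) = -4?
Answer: 12117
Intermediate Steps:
I = 11606 (I = -7*(-1658) = 11606)
c(Z) = -3 - Z
I - (c(10)*39 + Y(4)) = 11606 - ((-3 - 1*10)*39 - 4) = 11606 - ((-3 - 10)*39 - 4) = 11606 - (-13*39 - 4) = 11606 - (-507 - 4) = 11606 - 1*(-511) = 11606 + 511 = 12117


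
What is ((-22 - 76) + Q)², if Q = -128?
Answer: 51076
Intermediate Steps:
((-22 - 76) + Q)² = ((-22 - 76) - 128)² = (-98 - 128)² = (-226)² = 51076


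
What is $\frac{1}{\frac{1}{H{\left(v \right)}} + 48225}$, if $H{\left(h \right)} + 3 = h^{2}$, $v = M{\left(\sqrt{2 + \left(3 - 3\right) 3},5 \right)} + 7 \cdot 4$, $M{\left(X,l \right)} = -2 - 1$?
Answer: $\frac{622}{29995951} \approx 2.0736 \cdot 10^{-5}$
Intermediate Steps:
$M{\left(X,l \right)} = -3$ ($M{\left(X,l \right)} = -2 - 1 = -3$)
$v = 25$ ($v = -3 + 7 \cdot 4 = -3 + 28 = 25$)
$H{\left(h \right)} = -3 + h^{2}$
$\frac{1}{\frac{1}{H{\left(v \right)}} + 48225} = \frac{1}{\frac{1}{-3 + 25^{2}} + 48225} = \frac{1}{\frac{1}{-3 + 625} + 48225} = \frac{1}{\frac{1}{622} + 48225} = \frac{1}{\frac{29995951}{622}} = \frac{622}{29995951}$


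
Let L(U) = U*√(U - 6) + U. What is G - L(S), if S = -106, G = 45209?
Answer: 45315 + 424*I*√7 ≈ 45315.0 + 1121.8*I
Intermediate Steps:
L(U) = U + U*√(-6 + U) (L(U) = U*√(-6 + U) + U = U + U*√(-6 + U))
G - L(S) = 45209 - (-106)*(1 + √(-6 - 106)) = 45209 - (-106)*(1 + √(-112)) = 45209 - (-106)*(1 + 4*I*√7) = 45209 - (-106 - 424*I*√7) = 45209 + (106 + 424*I*√7) = 45315 + 424*I*√7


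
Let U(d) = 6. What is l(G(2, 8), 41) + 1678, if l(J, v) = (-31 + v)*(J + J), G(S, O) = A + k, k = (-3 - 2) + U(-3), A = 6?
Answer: 1818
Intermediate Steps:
k = 1 (k = (-3 - 2) + 6 = -5 + 6 = 1)
G(S, O) = 7 (G(S, O) = 6 + 1 = 7)
l(J, v) = 2*J*(-31 + v) (l(J, v) = (-31 + v)*(2*J) = 2*J*(-31 + v))
l(G(2, 8), 41) + 1678 = 2*7*(-31 + 41) + 1678 = 2*7*10 + 1678 = 140 + 1678 = 1818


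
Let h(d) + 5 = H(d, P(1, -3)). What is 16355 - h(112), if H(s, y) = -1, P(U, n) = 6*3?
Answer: 16361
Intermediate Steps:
P(U, n) = 18
h(d) = -6 (h(d) = -5 - 1 = -6)
16355 - h(112) = 16355 - 1*(-6) = 16355 + 6 = 16361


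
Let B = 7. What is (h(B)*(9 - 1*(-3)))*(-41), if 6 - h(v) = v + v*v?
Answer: 24600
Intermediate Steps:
h(v) = 6 - v - v² (h(v) = 6 - (v + v*v) = 6 - (v + v²) = 6 + (-v - v²) = 6 - v - v²)
(h(B)*(9 - 1*(-3)))*(-41) = ((6 - 1*7 - 1*7²)*(9 - 1*(-3)))*(-41) = ((6 - 7 - 1*49)*(9 + 3))*(-41) = ((6 - 7 - 49)*12)*(-41) = -50*12*(-41) = -600*(-41) = 24600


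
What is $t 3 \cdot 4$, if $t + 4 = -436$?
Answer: $-5280$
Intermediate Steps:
$t = -440$ ($t = -4 - 436 = -440$)
$t 3 \cdot 4 = - 440 \cdot 3 \cdot 4 = \left(-440\right) 12 = -5280$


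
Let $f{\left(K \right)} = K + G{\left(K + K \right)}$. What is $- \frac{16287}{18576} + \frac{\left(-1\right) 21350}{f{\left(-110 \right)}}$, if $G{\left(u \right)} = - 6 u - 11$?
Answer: $- \frac{138708571}{7424208} \approx -18.683$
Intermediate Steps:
$G{\left(u \right)} = -11 - 6 u$
$f{\left(K \right)} = -11 - 11 K$ ($f{\left(K \right)} = K - \left(11 + 6 \left(K + K\right)\right) = K - \left(11 + 6 \cdot 2 K\right) = K - \left(11 + 12 K\right) = -11 - 11 K$)
$- \frac{16287}{18576} + \frac{\left(-1\right) 21350}{f{\left(-110 \right)}} = - \frac{16287}{18576} + \frac{\left(-1\right) 21350}{-11 - -1210} = \left(-16287\right) \frac{1}{18576} - \frac{21350}{-11 + 1210} = - \frac{5429}{6192} - \frac{21350}{1199} = - \frac{138708571}{7424208}$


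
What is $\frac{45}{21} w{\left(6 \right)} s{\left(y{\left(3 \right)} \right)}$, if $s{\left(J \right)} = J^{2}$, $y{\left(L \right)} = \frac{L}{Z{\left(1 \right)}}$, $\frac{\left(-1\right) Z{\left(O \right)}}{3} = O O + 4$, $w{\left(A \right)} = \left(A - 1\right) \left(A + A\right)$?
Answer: $\frac{36}{7} \approx 5.1429$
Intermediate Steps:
$w{\left(A \right)} = 2 A \left(-1 + A\right)$ ($w{\left(A \right)} = \left(-1 + A\right) 2 A = 2 A \left(-1 + A\right)$)
$Z{\left(O \right)} = -12 - 3 O^{2}$ ($Z{\left(O \right)} = - 3 \left(O O + 4\right) = - 3 \left(O^{2} + 4\right) = - 3 \left(4 + O^{2}\right) = -12 - 3 O^{2}$)
$y{\left(L \right)} = - \frac{L}{15}$ ($y{\left(L \right)} = \frac{L}{-12 - 3 \cdot 1^{2}} = \frac{L}{-12 - 3} = \frac{L}{-15} = L \left(- \frac{1}{15}\right) = - \frac{L}{15}$)
$\frac{45}{21} w{\left(6 \right)} s{\left(y{\left(3 \right)} \right)} = \frac{45}{21} \cdot 2 \cdot 6 \left(-1 + 6\right) \left(\left(- \frac{1}{15}\right) 3\right)^{2} = 45 \cdot \frac{1}{21} \cdot 2 \cdot 6 \cdot 5 \left(- \frac{1}{5}\right)^{2} = \frac{15}{7} \cdot 60 \cdot \frac{1}{25} = \frac{900}{7} \cdot \frac{1}{25} = \frac{36}{7}$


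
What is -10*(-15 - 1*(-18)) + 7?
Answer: -23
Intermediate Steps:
-10*(-15 - 1*(-18)) + 7 = -10*(-15 + 18) + 7 = -10*3 + 7 = -30 + 7 = -23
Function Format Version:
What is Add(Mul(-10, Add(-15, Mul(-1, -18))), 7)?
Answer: -23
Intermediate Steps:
Add(Mul(-10, Add(-15, Mul(-1, -18))), 7) = Add(Mul(-10, Add(-15, 18)), 7) = Add(Mul(-10, 3), 7) = Add(-30, 7) = -23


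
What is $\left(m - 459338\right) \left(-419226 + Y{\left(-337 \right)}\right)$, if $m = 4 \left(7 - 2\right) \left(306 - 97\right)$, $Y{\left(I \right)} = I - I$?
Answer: $190814067708$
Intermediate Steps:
$Y{\left(I \right)} = 0$
$m = 4180$ ($m = 4 \cdot 5 \cdot 209 = 20 \cdot 209 = 4180$)
$\left(m - 459338\right) \left(-419226 + Y{\left(-337 \right)}\right) = \left(4180 - 459338\right) \left(-419226 + 0\right) = \left(-455158\right) \left(-419226\right) = 190814067708$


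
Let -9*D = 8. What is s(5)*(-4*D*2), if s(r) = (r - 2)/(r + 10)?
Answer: 64/45 ≈ 1.4222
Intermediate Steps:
D = -8/9 (D = -⅑*8 = -8/9 ≈ -0.88889)
s(r) = (-2 + r)/(10 + r)
s(5)*(-4*D*2) = ((-2 + 5)/(10 + 5))*(-4*(-8/9)*2) = (3/15)*((32/9)*2) = ((1/15)*3)*(64/9) = (⅕)*(64/9) = 64/45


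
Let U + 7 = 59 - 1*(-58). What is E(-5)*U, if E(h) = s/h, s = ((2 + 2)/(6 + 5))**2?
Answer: -32/11 ≈ -2.9091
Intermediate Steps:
U = 110 (U = -7 + (59 - 1*(-58)) = -7 + (59 + 58) = -7 + 117 = 110)
s = 16/121 (s = (4/11)**2 = 16/121 ≈ 0.13223)
E(h) = 16/(121*h)
E(-5)*U = ((16/121)/(-5))*110 = ((16/121)*(-1/5))*110 = -16/605*110 = -32/11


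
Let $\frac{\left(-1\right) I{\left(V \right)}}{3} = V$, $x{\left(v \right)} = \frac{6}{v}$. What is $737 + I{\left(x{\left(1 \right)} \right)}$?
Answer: $719$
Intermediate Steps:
$I{\left(V \right)} = - 3 V$
$737 + I{\left(x{\left(1 \right)} \right)} = 737 - 3 \cdot \frac{6}{1} = 737 - 3 \cdot 6 \cdot 1 = 737 - 18 = 719$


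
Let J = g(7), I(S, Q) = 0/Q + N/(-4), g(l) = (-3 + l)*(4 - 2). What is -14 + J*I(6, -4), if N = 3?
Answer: -20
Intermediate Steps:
g(l) = -6 + 2*l (g(l) = (-3 + l)*2 = -6 + 2*l)
I(S, Q) = -¾ (I(S, Q) = 0/Q + 3/(-4) = 0 + 3*(-¼) = 0 - ¾ = -¾)
J = 8 (J = -6 + 2*7 = -6 + 14 = 8)
-14 + J*I(6, -4) = -14 + 8*(-¾) = -14 - 6 = -20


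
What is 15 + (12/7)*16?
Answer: 297/7 ≈ 42.429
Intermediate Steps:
15 + (12/7)*16 = 15 + 192/7 = 297/7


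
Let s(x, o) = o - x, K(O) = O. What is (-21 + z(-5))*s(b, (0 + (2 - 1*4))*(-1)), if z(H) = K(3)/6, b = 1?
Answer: -41/2 ≈ -20.500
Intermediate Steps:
z(H) = ½ (z(H) = 3/6 = 3*(⅙) = ½)
(-21 + z(-5))*s(b, (0 + (2 - 1*4))*(-1)) = (-21 + ½)*((0 + (2 - 1*4))*(-1) - 1*1) = -41*((0 + (2 - 4))*(-1) - 1)/2 = -41*((0 - 2)*(-1) - 1)/2 = -41*(-2*(-1) - 1)/2 = -41*(2 - 1)/2 = -41/2*1 = -41/2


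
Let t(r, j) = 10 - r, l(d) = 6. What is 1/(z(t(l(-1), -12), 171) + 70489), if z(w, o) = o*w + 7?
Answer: 1/71180 ≈ 1.4049e-5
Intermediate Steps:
z(w, o) = 7 + o*w
1/(z(t(l(-1), -12), 171) + 70489) = 1/((7 + 171*(10 - 1*6)) + 70489) = 1/((7 + 171*(10 - 6)) + 70489) = 1/((7 + 171*4) + 70489) = 1/((7 + 684) + 70489) = 1/(691 + 70489) = 1/71180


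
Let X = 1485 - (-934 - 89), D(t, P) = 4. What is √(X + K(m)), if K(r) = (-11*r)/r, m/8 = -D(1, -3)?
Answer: √2497 ≈ 49.970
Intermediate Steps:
m = -32 (m = 8*(-1*4) = 8*(-4) = -32)
X = 2508 (X = 1485 - 1*(-1023) = 1485 + 1023 = 2508)
K(r) = -11
√(X + K(m)) = √(2508 - 11) = √2497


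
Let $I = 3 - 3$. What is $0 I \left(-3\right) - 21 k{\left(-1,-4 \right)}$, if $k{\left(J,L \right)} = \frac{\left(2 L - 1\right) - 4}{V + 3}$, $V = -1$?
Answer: $\frac{273}{2} \approx 136.5$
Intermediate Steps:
$I = 0$
$k{\left(J,L \right)} = - \frac{5}{2} + L$ ($k{\left(J,L \right)} = \frac{\left(2 L - 1\right) - 4}{-1 + 3} = \frac{\left(-1 + 2 L\right) - 4}{2} = \left(-5 + 2 L\right) \frac{1}{2} = - \frac{5}{2} + L$)
$0 I \left(-3\right) - 21 k{\left(-1,-4 \right)} = 0 \cdot 0 \left(-3\right) - 21 \left(- \frac{5}{2} - 4\right) = 0 \left(-3\right) - - \frac{273}{2} = 0 + \frac{273}{2} = \frac{273}{2}$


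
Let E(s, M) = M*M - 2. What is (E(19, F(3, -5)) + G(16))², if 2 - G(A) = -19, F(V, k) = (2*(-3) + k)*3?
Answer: 1227664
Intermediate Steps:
F(V, k) = -18 + 3*k (F(V, k) = (-6 + k)*3 = -18 + 3*k)
E(s, M) = -2 + M² (E(s, M) = M² - 2 = -2 + M²)
G(A) = 21 (G(A) = 2 - 1*(-19) = 2 + 19 = 21)
(E(19, F(3, -5)) + G(16))² = ((-2 + (-18 + 3*(-5))²) + 21)² = ((-2 + (-18 - 15)²) + 21)² = ((-2 + (-33)²) + 21)² = ((-2 + 1089) + 21)² = (1087 + 21)² = 1108² = 1227664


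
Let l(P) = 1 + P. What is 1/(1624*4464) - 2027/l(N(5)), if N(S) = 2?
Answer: -4898269823/7249536 ≈ -675.67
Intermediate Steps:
1/(1624*4464) - 2027/l(N(5)) = 1/(1624*4464) - 2027/(1 + 2) = (1/1624)*(1/4464) - 2027/3 = 1/7249536 - 2027*1/3 = 1/7249536 - 2027/3 = -4898269823/7249536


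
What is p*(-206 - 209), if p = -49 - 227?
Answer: 114540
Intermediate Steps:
p = -276
p*(-206 - 209) = -276*(-206 - 209) = -276*(-415) = 114540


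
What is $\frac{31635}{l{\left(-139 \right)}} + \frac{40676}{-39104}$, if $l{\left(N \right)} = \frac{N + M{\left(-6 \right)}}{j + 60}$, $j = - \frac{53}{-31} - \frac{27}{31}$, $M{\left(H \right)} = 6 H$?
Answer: $- \frac{116665323637}{10606960} \approx -10999.0$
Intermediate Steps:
$j = \frac{26}{31}$ ($j = \left(-53\right) \left(- \frac{1}{31}\right) - \frac{27}{31} = \frac{53}{31} - \frac{27}{31} = \frac{26}{31} \approx 0.83871$)
$l{\left(N \right)} = - \frac{558}{943} + \frac{31 N}{1886}$ ($l{\left(N \right)} = \frac{N + 6 \left(-6\right)}{\frac{26}{31} + 60} = \frac{N - 36}{\frac{1886}{31}} = \left(-36 + N\right) \frac{31}{1886} = - \frac{558}{943} + \frac{31 N}{1886}$)
$\frac{31635}{l{\left(-139 \right)}} + \frac{40676}{-39104} = \frac{31635}{- \frac{558}{943} + \frac{31}{1886} \left(-139\right)} + \frac{40676}{-39104} = \frac{31635}{- \frac{558}{943} - \frac{4309}{1886}} + 40676 \left(- \frac{1}{39104}\right) = \frac{31635}{- \frac{5425}{1886}} - \frac{10169}{9776} = 31635 \left(- \frac{1886}{5425}\right) - \frac{10169}{9776} = - \frac{11932722}{1085} - \frac{10169}{9776} = - \frac{116665323637}{10606960}$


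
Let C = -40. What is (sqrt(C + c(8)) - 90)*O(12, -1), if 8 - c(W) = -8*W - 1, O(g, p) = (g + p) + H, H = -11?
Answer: 0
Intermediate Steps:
O(g, p) = -11 + g + p (O(g, p) = (g + p) - 11 = -11 + g + p)
c(W) = 9 + 8*W (c(W) = 8 - (-8*W - 1) = 8 - (-1 - 8*W) = 8 + (1 + 8*W) = 9 + 8*W)
(sqrt(C + c(8)) - 90)*O(12, -1) = (sqrt(-40 + (9 + 8*8)) - 90)*(-11 + 12 - 1) = (sqrt(-40 + (9 + 64)) - 90)*0 = (sqrt(-40 + 73) - 90)*0 = (sqrt(33) - 90)*0 = (-90 + sqrt(33))*0 = 0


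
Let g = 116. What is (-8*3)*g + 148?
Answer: -2636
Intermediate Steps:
(-8*3)*g + 148 = -8*3*116 + 148 = -24*116 + 148 = -2784 + 148 = -2636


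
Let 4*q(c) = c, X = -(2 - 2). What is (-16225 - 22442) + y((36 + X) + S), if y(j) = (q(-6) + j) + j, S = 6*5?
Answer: -77073/2 ≈ -38537.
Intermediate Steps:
S = 30
X = 0 (X = -1*0 = 0)
q(c) = c/4
y(j) = -3/2 + 2*j (y(j) = ((1/4)*(-6) + j) + j = (-3/2 + j) + j = -3/2 + 2*j)
(-16225 - 22442) + y((36 + X) + S) = (-16225 - 22442) + (-3/2 + 2*((36 + 0) + 30)) = -38667 + (-3/2 + 2*(36 + 30)) = -38667 + (-3/2 + 2*66) = -38667 + (-3/2 + 132) = -38667 + 261/2 = -77073/2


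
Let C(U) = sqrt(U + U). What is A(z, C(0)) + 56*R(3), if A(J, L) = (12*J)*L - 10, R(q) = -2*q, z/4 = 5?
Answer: -346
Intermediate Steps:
z = 20 (z = 4*5 = 20)
C(U) = sqrt(2)*sqrt(U) (C(U) = sqrt(2*U) = sqrt(2)*sqrt(U))
A(J, L) = -10 + 12*J*L (A(J, L) = 12*J*L - 10 = -10 + 12*J*L)
A(z, C(0)) + 56*R(3) = (-10 + 12*20*(sqrt(2)*sqrt(0))) + 56*(-2*3) = (-10 + 12*20*(sqrt(2)*0)) + 56*(-6) = (-10 + 12*20*0) - 336 = (-10 + 0) - 336 = -10 - 336 = -346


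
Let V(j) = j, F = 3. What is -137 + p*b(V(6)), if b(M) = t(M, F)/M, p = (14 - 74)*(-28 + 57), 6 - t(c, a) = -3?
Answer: -2747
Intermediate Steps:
t(c, a) = 9 (t(c, a) = 6 - 1*(-3) = 6 + 3 = 9)
p = -1740 (p = -60*29 = -1740)
b(M) = 9/M
-137 + p*b(V(6)) = -137 - 15660/6 = -137 - 1740*3/2 = -137 - 2610 = -2747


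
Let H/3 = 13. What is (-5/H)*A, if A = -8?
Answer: 40/39 ≈ 1.0256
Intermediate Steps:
H = 39 (H = 3*13 = 39)
(-5/H)*A = (-5/39)*(-8) = ((1/39)*(-5))*(-8) = -5/39*(-8) = 40/39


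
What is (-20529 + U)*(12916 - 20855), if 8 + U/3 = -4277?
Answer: 265035576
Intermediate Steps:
U = -12855 (U = -24 + 3*(-4277) = -24 - 12831 = -12855)
(-20529 + U)*(12916 - 20855) = (-20529 - 12855)*(12916 - 20855) = -33384*(-7939) = 265035576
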